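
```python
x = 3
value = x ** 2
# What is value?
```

Trace (tracking value):
x = 3  # -> x = 3
value = x ** 2  # -> value = 9

Answer: 9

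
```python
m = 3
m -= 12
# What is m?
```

Trace (tracking m):
m = 3  # -> m = 3
m -= 12  # -> m = -9

Answer: -9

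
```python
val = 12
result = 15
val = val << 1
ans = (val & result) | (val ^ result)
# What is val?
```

Answer: 24

Derivation:
Trace (tracking val):
val = 12  # -> val = 12
result = 15  # -> result = 15
val = val << 1  # -> val = 24
ans = val & result | val ^ result  # -> ans = 31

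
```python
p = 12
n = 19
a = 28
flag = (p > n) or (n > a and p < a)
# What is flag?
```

Trace (tracking flag):
p = 12  # -> p = 12
n = 19  # -> n = 19
a = 28  # -> a = 28
flag = p > n or (n > a and p < a)  # -> flag = False

Answer: False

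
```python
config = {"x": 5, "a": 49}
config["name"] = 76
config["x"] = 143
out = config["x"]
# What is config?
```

Answer: {'x': 143, 'a': 49, 'name': 76}

Derivation:
Trace (tracking config):
config = {'x': 5, 'a': 49}  # -> config = {'x': 5, 'a': 49}
config['name'] = 76  # -> config = {'x': 5, 'a': 49, 'name': 76}
config['x'] = 143  # -> config = {'x': 143, 'a': 49, 'name': 76}
out = config['x']  # -> out = 143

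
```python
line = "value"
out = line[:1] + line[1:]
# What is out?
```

Trace (tracking out):
line = 'value'  # -> line = 'value'
out = line[:1] + line[1:]  # -> out = 'value'

Answer: 'value'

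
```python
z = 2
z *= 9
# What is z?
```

Trace (tracking z):
z = 2  # -> z = 2
z *= 9  # -> z = 18

Answer: 18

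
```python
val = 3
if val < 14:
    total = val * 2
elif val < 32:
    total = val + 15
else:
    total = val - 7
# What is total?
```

Trace (tracking total):
val = 3  # -> val = 3
if val < 14:  # condition is True
    total = val * 2  # -> total = 6

Answer: 6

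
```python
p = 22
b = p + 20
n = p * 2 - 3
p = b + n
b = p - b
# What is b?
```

Trace (tracking b):
p = 22  # -> p = 22
b = p + 20  # -> b = 42
n = p * 2 - 3  # -> n = 41
p = b + n  # -> p = 83
b = p - b  # -> b = 41

Answer: 41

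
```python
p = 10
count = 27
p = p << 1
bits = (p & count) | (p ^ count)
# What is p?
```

Trace (tracking p):
p = 10  # -> p = 10
count = 27  # -> count = 27
p = p << 1  # -> p = 20
bits = p & count | p ^ count  # -> bits = 31

Answer: 20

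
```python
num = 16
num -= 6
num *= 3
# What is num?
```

Trace (tracking num):
num = 16  # -> num = 16
num -= 6  # -> num = 10
num *= 3  # -> num = 30

Answer: 30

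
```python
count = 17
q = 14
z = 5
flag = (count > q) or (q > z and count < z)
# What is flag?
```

Answer: True

Derivation:
Trace (tracking flag):
count = 17  # -> count = 17
q = 14  # -> q = 14
z = 5  # -> z = 5
flag = count > q or (q > z and count < z)  # -> flag = True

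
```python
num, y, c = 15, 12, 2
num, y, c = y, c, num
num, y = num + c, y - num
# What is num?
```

Answer: 27

Derivation:
Trace (tracking num):
num, y, c = (15, 12, 2)  # -> num = 15, y = 12, c = 2
num, y, c = (y, c, num)  # -> num = 12, y = 2, c = 15
num, y = (num + c, y - num)  # -> num = 27, y = -10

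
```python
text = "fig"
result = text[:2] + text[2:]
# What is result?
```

Answer: 'fig'

Derivation:
Trace (tracking result):
text = 'fig'  # -> text = 'fig'
result = text[:2] + text[2:]  # -> result = 'fig'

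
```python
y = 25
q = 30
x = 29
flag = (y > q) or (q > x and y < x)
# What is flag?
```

Trace (tracking flag):
y = 25  # -> y = 25
q = 30  # -> q = 30
x = 29  # -> x = 29
flag = y > q or (q > x and y < x)  # -> flag = True

Answer: True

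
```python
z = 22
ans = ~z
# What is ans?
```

Trace (tracking ans):
z = 22  # -> z = 22
ans = ~z  # -> ans = -23

Answer: -23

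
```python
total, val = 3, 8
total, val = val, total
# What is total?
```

Answer: 8

Derivation:
Trace (tracking total):
total, val = (3, 8)  # -> total = 3, val = 8
total, val = (val, total)  # -> total = 8, val = 3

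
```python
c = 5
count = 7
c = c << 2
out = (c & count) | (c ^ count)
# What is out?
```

Trace (tracking out):
c = 5  # -> c = 5
count = 7  # -> count = 7
c = c << 2  # -> c = 20
out = c & count | c ^ count  # -> out = 23

Answer: 23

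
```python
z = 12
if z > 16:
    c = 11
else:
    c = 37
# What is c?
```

Answer: 37

Derivation:
Trace (tracking c):
z = 12  # -> z = 12
if z > 16:  # condition is False
else:
    c = 37  # -> c = 37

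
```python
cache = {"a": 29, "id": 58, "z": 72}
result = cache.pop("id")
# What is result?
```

Answer: 58

Derivation:
Trace (tracking result):
cache = {'a': 29, 'id': 58, 'z': 72}  # -> cache = {'a': 29, 'id': 58, 'z': 72}
result = cache.pop('id')  # -> result = 58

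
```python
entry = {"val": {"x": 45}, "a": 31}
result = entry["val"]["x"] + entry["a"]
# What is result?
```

Answer: 76

Derivation:
Trace (tracking result):
entry = {'val': {'x': 45}, 'a': 31}  # -> entry = {'val': {'x': 45}, 'a': 31}
result = entry['val']['x'] + entry['a']  # -> result = 76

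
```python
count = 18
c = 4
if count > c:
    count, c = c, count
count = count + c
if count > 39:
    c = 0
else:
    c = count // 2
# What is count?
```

Trace (tracking count):
count = 18  # -> count = 18
c = 4  # -> c = 4
if count > c:  # condition is True
    count, c = (c, count)  # -> count = 4, c = 18
count = count + c  # -> count = 22
if count > 39:  # condition is False
else:
    c = count // 2  # -> c = 11

Answer: 22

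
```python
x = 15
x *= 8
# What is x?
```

Trace (tracking x):
x = 15  # -> x = 15
x *= 8  # -> x = 120

Answer: 120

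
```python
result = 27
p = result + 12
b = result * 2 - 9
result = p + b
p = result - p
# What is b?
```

Trace (tracking b):
result = 27  # -> result = 27
p = result + 12  # -> p = 39
b = result * 2 - 9  # -> b = 45
result = p + b  # -> result = 84
p = result - p  # -> p = 45

Answer: 45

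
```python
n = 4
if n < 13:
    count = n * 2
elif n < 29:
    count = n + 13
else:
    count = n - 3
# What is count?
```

Trace (tracking count):
n = 4  # -> n = 4
if n < 13:  # condition is True
    count = n * 2  # -> count = 8

Answer: 8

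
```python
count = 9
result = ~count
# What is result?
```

Trace (tracking result):
count = 9  # -> count = 9
result = ~count  # -> result = -10

Answer: -10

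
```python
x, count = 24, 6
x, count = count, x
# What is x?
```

Answer: 6

Derivation:
Trace (tracking x):
x, count = (24, 6)  # -> x = 24, count = 6
x, count = (count, x)  # -> x = 6, count = 24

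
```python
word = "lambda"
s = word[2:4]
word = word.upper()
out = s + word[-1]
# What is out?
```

Answer: 'mbA'

Derivation:
Trace (tracking out):
word = 'lambda'  # -> word = 'lambda'
s = word[2:4]  # -> s = 'mb'
word = word.upper()  # -> word = 'LAMBDA'
out = s + word[-1]  # -> out = 'mbA'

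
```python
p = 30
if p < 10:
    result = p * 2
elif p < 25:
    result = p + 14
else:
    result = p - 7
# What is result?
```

Trace (tracking result):
p = 30  # -> p = 30
if p < 10:  # condition is False
elif p < 25:  # condition is False
else:
    result = p - 7  # -> result = 23

Answer: 23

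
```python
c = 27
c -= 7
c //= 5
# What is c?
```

Trace (tracking c):
c = 27  # -> c = 27
c -= 7  # -> c = 20
c //= 5  # -> c = 4

Answer: 4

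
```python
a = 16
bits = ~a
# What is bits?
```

Answer: -17

Derivation:
Trace (tracking bits):
a = 16  # -> a = 16
bits = ~a  # -> bits = -17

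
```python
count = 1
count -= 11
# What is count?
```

Answer: -10

Derivation:
Trace (tracking count):
count = 1  # -> count = 1
count -= 11  # -> count = -10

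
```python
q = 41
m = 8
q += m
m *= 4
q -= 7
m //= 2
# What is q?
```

Answer: 42

Derivation:
Trace (tracking q):
q = 41  # -> q = 41
m = 8  # -> m = 8
q += m  # -> q = 49
m *= 4  # -> m = 32
q -= 7  # -> q = 42
m //= 2  # -> m = 16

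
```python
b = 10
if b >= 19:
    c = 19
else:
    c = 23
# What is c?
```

Answer: 23

Derivation:
Trace (tracking c):
b = 10  # -> b = 10
if b >= 19:  # condition is False
else:
    c = 23  # -> c = 23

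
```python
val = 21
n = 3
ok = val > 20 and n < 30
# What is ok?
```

Trace (tracking ok):
val = 21  # -> val = 21
n = 3  # -> n = 3
ok = val > 20 and n < 30  # -> ok = True

Answer: True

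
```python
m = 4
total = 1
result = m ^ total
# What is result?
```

Answer: 5

Derivation:
Trace (tracking result):
m = 4  # -> m = 4
total = 1  # -> total = 1
result = m ^ total  # -> result = 5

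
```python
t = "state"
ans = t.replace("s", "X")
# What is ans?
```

Trace (tracking ans):
t = 'state'  # -> t = 'state'
ans = t.replace('s', 'X')  # -> ans = 'Xtate'

Answer: 'Xtate'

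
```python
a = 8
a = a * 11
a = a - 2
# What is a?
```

Trace (tracking a):
a = 8  # -> a = 8
a = a * 11  # -> a = 88
a = a - 2  # -> a = 86

Answer: 86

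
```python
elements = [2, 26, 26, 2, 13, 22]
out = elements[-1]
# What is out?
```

Answer: 22

Derivation:
Trace (tracking out):
elements = [2, 26, 26, 2, 13, 22]  # -> elements = [2, 26, 26, 2, 13, 22]
out = elements[-1]  # -> out = 22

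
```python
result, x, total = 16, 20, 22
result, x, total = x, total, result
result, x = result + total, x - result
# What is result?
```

Trace (tracking result):
result, x, total = (16, 20, 22)  # -> result = 16, x = 20, total = 22
result, x, total = (x, total, result)  # -> result = 20, x = 22, total = 16
result, x = (result + total, x - result)  # -> result = 36, x = 2

Answer: 36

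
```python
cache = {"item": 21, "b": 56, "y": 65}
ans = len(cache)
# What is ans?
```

Trace (tracking ans):
cache = {'item': 21, 'b': 56, 'y': 65}  # -> cache = {'item': 21, 'b': 56, 'y': 65}
ans = len(cache)  # -> ans = 3

Answer: 3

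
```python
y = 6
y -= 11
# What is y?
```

Trace (tracking y):
y = 6  # -> y = 6
y -= 11  # -> y = -5

Answer: -5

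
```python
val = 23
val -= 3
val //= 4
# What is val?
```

Trace (tracking val):
val = 23  # -> val = 23
val -= 3  # -> val = 20
val //= 4  # -> val = 5

Answer: 5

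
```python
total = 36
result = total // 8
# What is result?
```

Answer: 4

Derivation:
Trace (tracking result):
total = 36  # -> total = 36
result = total // 8  # -> result = 4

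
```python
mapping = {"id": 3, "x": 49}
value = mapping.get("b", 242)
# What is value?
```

Trace (tracking value):
mapping = {'id': 3, 'x': 49}  # -> mapping = {'id': 3, 'x': 49}
value = mapping.get('b', 242)  # -> value = 242

Answer: 242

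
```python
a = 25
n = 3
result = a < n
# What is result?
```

Trace (tracking result):
a = 25  # -> a = 25
n = 3  # -> n = 3
result = a < n  # -> result = False

Answer: False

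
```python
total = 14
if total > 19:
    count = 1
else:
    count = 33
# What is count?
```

Trace (tracking count):
total = 14  # -> total = 14
if total > 19:  # condition is False
else:
    count = 33  # -> count = 33

Answer: 33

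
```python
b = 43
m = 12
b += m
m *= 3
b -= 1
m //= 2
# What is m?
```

Answer: 18

Derivation:
Trace (tracking m):
b = 43  # -> b = 43
m = 12  # -> m = 12
b += m  # -> b = 55
m *= 3  # -> m = 36
b -= 1  # -> b = 54
m //= 2  # -> m = 18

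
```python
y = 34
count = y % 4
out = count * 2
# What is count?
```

Trace (tracking count):
y = 34  # -> y = 34
count = y % 4  # -> count = 2
out = count * 2  # -> out = 4

Answer: 2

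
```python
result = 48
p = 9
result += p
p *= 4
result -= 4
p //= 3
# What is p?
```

Trace (tracking p):
result = 48  # -> result = 48
p = 9  # -> p = 9
result += p  # -> result = 57
p *= 4  # -> p = 36
result -= 4  # -> result = 53
p //= 3  # -> p = 12

Answer: 12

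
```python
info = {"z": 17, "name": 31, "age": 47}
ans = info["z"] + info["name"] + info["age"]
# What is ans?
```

Answer: 95

Derivation:
Trace (tracking ans):
info = {'z': 17, 'name': 31, 'age': 47}  # -> info = {'z': 17, 'name': 31, 'age': 47}
ans = info['z'] + info['name'] + info['age']  # -> ans = 95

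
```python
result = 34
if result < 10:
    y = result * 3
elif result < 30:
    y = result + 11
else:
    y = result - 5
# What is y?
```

Answer: 29

Derivation:
Trace (tracking y):
result = 34  # -> result = 34
if result < 10:  # condition is False
elif result < 30:  # condition is False
else:
    y = result - 5  # -> y = 29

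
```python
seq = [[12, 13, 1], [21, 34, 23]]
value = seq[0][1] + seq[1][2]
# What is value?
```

Trace (tracking value):
seq = [[12, 13, 1], [21, 34, 23]]  # -> seq = [[12, 13, 1], [21, 34, 23]]
value = seq[0][1] + seq[1][2]  # -> value = 36

Answer: 36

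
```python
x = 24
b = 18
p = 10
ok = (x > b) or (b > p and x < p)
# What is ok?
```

Trace (tracking ok):
x = 24  # -> x = 24
b = 18  # -> b = 18
p = 10  # -> p = 10
ok = x > b or (b > p and x < p)  # -> ok = True

Answer: True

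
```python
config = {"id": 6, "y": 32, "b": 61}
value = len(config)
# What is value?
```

Answer: 3

Derivation:
Trace (tracking value):
config = {'id': 6, 'y': 32, 'b': 61}  # -> config = {'id': 6, 'y': 32, 'b': 61}
value = len(config)  # -> value = 3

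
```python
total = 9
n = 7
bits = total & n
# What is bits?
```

Answer: 1

Derivation:
Trace (tracking bits):
total = 9  # -> total = 9
n = 7  # -> n = 7
bits = total & n  # -> bits = 1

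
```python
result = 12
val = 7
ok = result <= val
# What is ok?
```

Trace (tracking ok):
result = 12  # -> result = 12
val = 7  # -> val = 7
ok = result <= val  # -> ok = False

Answer: False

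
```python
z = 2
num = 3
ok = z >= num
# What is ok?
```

Answer: False

Derivation:
Trace (tracking ok):
z = 2  # -> z = 2
num = 3  # -> num = 3
ok = z >= num  # -> ok = False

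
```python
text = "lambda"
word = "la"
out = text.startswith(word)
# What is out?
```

Answer: True

Derivation:
Trace (tracking out):
text = 'lambda'  # -> text = 'lambda'
word = 'la'  # -> word = 'la'
out = text.startswith(word)  # -> out = True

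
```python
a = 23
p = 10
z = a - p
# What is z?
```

Trace (tracking z):
a = 23  # -> a = 23
p = 10  # -> p = 10
z = a - p  # -> z = 13

Answer: 13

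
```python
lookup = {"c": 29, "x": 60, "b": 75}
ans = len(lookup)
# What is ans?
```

Trace (tracking ans):
lookup = {'c': 29, 'x': 60, 'b': 75}  # -> lookup = {'c': 29, 'x': 60, 'b': 75}
ans = len(lookup)  # -> ans = 3

Answer: 3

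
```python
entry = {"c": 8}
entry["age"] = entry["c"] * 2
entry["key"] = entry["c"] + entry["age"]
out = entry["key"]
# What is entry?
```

Answer: {'c': 8, 'age': 16, 'key': 24}

Derivation:
Trace (tracking entry):
entry = {'c': 8}  # -> entry = {'c': 8}
entry['age'] = entry['c'] * 2  # -> entry = {'c': 8, 'age': 16}
entry['key'] = entry['c'] + entry['age']  # -> entry = {'c': 8, 'age': 16, 'key': 24}
out = entry['key']  # -> out = 24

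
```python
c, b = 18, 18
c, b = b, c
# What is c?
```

Trace (tracking c):
c, b = (18, 18)  # -> c = 18, b = 18
c, b = (b, c)  # -> c = 18, b = 18

Answer: 18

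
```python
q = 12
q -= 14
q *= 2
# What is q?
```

Trace (tracking q):
q = 12  # -> q = 12
q -= 14  # -> q = -2
q *= 2  # -> q = -4

Answer: -4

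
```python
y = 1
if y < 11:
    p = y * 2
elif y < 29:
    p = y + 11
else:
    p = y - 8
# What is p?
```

Answer: 2

Derivation:
Trace (tracking p):
y = 1  # -> y = 1
if y < 11:  # condition is True
    p = y * 2  # -> p = 2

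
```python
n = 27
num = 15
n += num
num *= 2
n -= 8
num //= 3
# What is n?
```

Trace (tracking n):
n = 27  # -> n = 27
num = 15  # -> num = 15
n += num  # -> n = 42
num *= 2  # -> num = 30
n -= 8  # -> n = 34
num //= 3  # -> num = 10

Answer: 34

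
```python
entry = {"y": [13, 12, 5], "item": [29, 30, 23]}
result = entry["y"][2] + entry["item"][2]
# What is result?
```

Answer: 28

Derivation:
Trace (tracking result):
entry = {'y': [13, 12, 5], 'item': [29, 30, 23]}  # -> entry = {'y': [13, 12, 5], 'item': [29, 30, 23]}
result = entry['y'][2] + entry['item'][2]  # -> result = 28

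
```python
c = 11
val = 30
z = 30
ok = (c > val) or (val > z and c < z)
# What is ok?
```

Answer: False

Derivation:
Trace (tracking ok):
c = 11  # -> c = 11
val = 30  # -> val = 30
z = 30  # -> z = 30
ok = c > val or (val > z and c < z)  # -> ok = False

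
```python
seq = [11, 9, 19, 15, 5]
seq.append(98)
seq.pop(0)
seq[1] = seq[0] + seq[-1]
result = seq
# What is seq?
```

Answer: [9, 107, 15, 5, 98]

Derivation:
Trace (tracking seq):
seq = [11, 9, 19, 15, 5]  # -> seq = [11, 9, 19, 15, 5]
seq.append(98)  # -> seq = [11, 9, 19, 15, 5, 98]
seq.pop(0)  # -> seq = [9, 19, 15, 5, 98]
seq[1] = seq[0] + seq[-1]  # -> seq = [9, 107, 15, 5, 98]
result = seq  # -> result = [9, 107, 15, 5, 98]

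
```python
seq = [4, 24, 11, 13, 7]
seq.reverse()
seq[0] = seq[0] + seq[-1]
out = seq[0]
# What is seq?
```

Answer: [11, 13, 11, 24, 4]

Derivation:
Trace (tracking seq):
seq = [4, 24, 11, 13, 7]  # -> seq = [4, 24, 11, 13, 7]
seq.reverse()  # -> seq = [7, 13, 11, 24, 4]
seq[0] = seq[0] + seq[-1]  # -> seq = [11, 13, 11, 24, 4]
out = seq[0]  # -> out = 11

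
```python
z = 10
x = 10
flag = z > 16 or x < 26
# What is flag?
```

Trace (tracking flag):
z = 10  # -> z = 10
x = 10  # -> x = 10
flag = z > 16 or x < 26  # -> flag = True

Answer: True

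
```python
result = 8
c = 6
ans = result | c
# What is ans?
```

Trace (tracking ans):
result = 8  # -> result = 8
c = 6  # -> c = 6
ans = result | c  # -> ans = 14

Answer: 14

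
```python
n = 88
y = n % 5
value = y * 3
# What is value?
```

Answer: 9

Derivation:
Trace (tracking value):
n = 88  # -> n = 88
y = n % 5  # -> y = 3
value = y * 3  # -> value = 9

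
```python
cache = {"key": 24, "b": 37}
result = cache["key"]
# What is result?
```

Trace (tracking result):
cache = {'key': 24, 'b': 37}  # -> cache = {'key': 24, 'b': 37}
result = cache['key']  # -> result = 24

Answer: 24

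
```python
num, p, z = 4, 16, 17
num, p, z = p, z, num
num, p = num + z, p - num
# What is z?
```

Answer: 4

Derivation:
Trace (tracking z):
num, p, z = (4, 16, 17)  # -> num = 4, p = 16, z = 17
num, p, z = (p, z, num)  # -> num = 16, p = 17, z = 4
num, p = (num + z, p - num)  # -> num = 20, p = 1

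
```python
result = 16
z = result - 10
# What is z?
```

Answer: 6

Derivation:
Trace (tracking z):
result = 16  # -> result = 16
z = result - 10  # -> z = 6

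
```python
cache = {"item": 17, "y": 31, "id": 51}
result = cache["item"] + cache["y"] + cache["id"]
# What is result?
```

Answer: 99

Derivation:
Trace (tracking result):
cache = {'item': 17, 'y': 31, 'id': 51}  # -> cache = {'item': 17, 'y': 31, 'id': 51}
result = cache['item'] + cache['y'] + cache['id']  # -> result = 99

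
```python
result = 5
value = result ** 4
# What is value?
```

Answer: 625

Derivation:
Trace (tracking value):
result = 5  # -> result = 5
value = result ** 4  # -> value = 625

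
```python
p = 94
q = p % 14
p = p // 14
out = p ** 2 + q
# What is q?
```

Answer: 10

Derivation:
Trace (tracking q):
p = 94  # -> p = 94
q = p % 14  # -> q = 10
p = p // 14  # -> p = 6
out = p ** 2 + q  # -> out = 46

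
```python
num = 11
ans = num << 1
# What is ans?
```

Answer: 22

Derivation:
Trace (tracking ans):
num = 11  # -> num = 11
ans = num << 1  # -> ans = 22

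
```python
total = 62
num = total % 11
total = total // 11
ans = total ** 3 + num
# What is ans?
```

Answer: 132

Derivation:
Trace (tracking ans):
total = 62  # -> total = 62
num = total % 11  # -> num = 7
total = total // 11  # -> total = 5
ans = total ** 3 + num  # -> ans = 132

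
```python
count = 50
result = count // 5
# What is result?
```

Answer: 10

Derivation:
Trace (tracking result):
count = 50  # -> count = 50
result = count // 5  # -> result = 10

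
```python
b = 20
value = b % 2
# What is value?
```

Trace (tracking value):
b = 20  # -> b = 20
value = b % 2  # -> value = 0

Answer: 0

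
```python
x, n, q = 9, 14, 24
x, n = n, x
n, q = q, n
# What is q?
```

Answer: 9

Derivation:
Trace (tracking q):
x, n, q = (9, 14, 24)  # -> x = 9, n = 14, q = 24
x, n = (n, x)  # -> x = 14, n = 9
n, q = (q, n)  # -> n = 24, q = 9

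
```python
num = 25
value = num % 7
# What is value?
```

Trace (tracking value):
num = 25  # -> num = 25
value = num % 7  # -> value = 4

Answer: 4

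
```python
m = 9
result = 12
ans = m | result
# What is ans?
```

Answer: 13

Derivation:
Trace (tracking ans):
m = 9  # -> m = 9
result = 12  # -> result = 12
ans = m | result  # -> ans = 13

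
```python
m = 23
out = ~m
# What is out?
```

Answer: -24

Derivation:
Trace (tracking out):
m = 23  # -> m = 23
out = ~m  # -> out = -24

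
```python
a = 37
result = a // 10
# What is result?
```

Trace (tracking result):
a = 37  # -> a = 37
result = a // 10  # -> result = 3

Answer: 3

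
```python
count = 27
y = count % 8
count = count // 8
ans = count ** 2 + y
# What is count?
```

Trace (tracking count):
count = 27  # -> count = 27
y = count % 8  # -> y = 3
count = count // 8  # -> count = 3
ans = count ** 2 + y  # -> ans = 12

Answer: 3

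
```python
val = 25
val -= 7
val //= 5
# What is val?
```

Answer: 3

Derivation:
Trace (tracking val):
val = 25  # -> val = 25
val -= 7  # -> val = 18
val //= 5  # -> val = 3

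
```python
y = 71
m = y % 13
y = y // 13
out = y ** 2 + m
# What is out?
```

Trace (tracking out):
y = 71  # -> y = 71
m = y % 13  # -> m = 6
y = y // 13  # -> y = 5
out = y ** 2 + m  # -> out = 31

Answer: 31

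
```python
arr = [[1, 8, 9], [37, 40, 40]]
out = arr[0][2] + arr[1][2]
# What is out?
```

Answer: 49

Derivation:
Trace (tracking out):
arr = [[1, 8, 9], [37, 40, 40]]  # -> arr = [[1, 8, 9], [37, 40, 40]]
out = arr[0][2] + arr[1][2]  # -> out = 49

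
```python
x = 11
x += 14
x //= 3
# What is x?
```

Trace (tracking x):
x = 11  # -> x = 11
x += 14  # -> x = 25
x //= 3  # -> x = 8

Answer: 8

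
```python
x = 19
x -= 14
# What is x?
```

Trace (tracking x):
x = 19  # -> x = 19
x -= 14  # -> x = 5

Answer: 5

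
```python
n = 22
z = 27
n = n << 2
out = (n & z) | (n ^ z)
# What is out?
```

Trace (tracking out):
n = 22  # -> n = 22
z = 27  # -> z = 27
n = n << 2  # -> n = 88
out = n & z | n ^ z  # -> out = 91

Answer: 91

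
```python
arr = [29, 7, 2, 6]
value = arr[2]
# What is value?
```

Trace (tracking value):
arr = [29, 7, 2, 6]  # -> arr = [29, 7, 2, 6]
value = arr[2]  # -> value = 2

Answer: 2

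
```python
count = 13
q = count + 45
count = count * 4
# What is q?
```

Trace (tracking q):
count = 13  # -> count = 13
q = count + 45  # -> q = 58
count = count * 4  # -> count = 52

Answer: 58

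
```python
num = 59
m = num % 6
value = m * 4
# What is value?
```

Trace (tracking value):
num = 59  # -> num = 59
m = num % 6  # -> m = 5
value = m * 4  # -> value = 20

Answer: 20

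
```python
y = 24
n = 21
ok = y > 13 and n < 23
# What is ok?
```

Answer: True

Derivation:
Trace (tracking ok):
y = 24  # -> y = 24
n = 21  # -> n = 21
ok = y > 13 and n < 23  # -> ok = True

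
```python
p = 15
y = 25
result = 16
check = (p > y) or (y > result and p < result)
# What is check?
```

Answer: True

Derivation:
Trace (tracking check):
p = 15  # -> p = 15
y = 25  # -> y = 25
result = 16  # -> result = 16
check = p > y or (y > result and p < result)  # -> check = True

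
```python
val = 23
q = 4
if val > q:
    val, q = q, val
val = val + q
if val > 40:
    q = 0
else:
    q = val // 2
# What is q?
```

Trace (tracking q):
val = 23  # -> val = 23
q = 4  # -> q = 4
if val > q:  # condition is True
    val, q = (q, val)  # -> val = 4, q = 23
val = val + q  # -> val = 27
if val > 40:  # condition is False
else:
    q = val // 2  # -> q = 13

Answer: 13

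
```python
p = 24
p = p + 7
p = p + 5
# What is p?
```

Trace (tracking p):
p = 24  # -> p = 24
p = p + 7  # -> p = 31
p = p + 5  # -> p = 36

Answer: 36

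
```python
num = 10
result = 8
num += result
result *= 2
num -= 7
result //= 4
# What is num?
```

Answer: 11

Derivation:
Trace (tracking num):
num = 10  # -> num = 10
result = 8  # -> result = 8
num += result  # -> num = 18
result *= 2  # -> result = 16
num -= 7  # -> num = 11
result //= 4  # -> result = 4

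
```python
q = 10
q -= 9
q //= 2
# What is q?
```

Answer: 0

Derivation:
Trace (tracking q):
q = 10  # -> q = 10
q -= 9  # -> q = 1
q //= 2  # -> q = 0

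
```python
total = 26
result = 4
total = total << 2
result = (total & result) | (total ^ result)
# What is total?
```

Trace (tracking total):
total = 26  # -> total = 26
result = 4  # -> result = 4
total = total << 2  # -> total = 104
result = total & result | total ^ result  # -> result = 108

Answer: 104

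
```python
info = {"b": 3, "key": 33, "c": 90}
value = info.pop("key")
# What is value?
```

Trace (tracking value):
info = {'b': 3, 'key': 33, 'c': 90}  # -> info = {'b': 3, 'key': 33, 'c': 90}
value = info.pop('key')  # -> value = 33

Answer: 33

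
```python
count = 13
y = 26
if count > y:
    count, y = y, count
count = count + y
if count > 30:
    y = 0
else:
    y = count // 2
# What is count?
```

Answer: 39

Derivation:
Trace (tracking count):
count = 13  # -> count = 13
y = 26  # -> y = 26
if count > y:  # condition is False
count = count + y  # -> count = 39
if count > 30:  # condition is True
    y = 0  # -> y = 0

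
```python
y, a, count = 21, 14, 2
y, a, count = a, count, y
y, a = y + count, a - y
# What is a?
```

Answer: -12

Derivation:
Trace (tracking a):
y, a, count = (21, 14, 2)  # -> y = 21, a = 14, count = 2
y, a, count = (a, count, y)  # -> y = 14, a = 2, count = 21
y, a = (y + count, a - y)  # -> y = 35, a = -12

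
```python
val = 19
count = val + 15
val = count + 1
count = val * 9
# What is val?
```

Answer: 35

Derivation:
Trace (tracking val):
val = 19  # -> val = 19
count = val + 15  # -> count = 34
val = count + 1  # -> val = 35
count = val * 9  # -> count = 315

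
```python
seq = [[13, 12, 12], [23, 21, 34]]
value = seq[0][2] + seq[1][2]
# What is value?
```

Trace (tracking value):
seq = [[13, 12, 12], [23, 21, 34]]  # -> seq = [[13, 12, 12], [23, 21, 34]]
value = seq[0][2] + seq[1][2]  # -> value = 46

Answer: 46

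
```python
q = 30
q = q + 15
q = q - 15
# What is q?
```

Answer: 30

Derivation:
Trace (tracking q):
q = 30  # -> q = 30
q = q + 15  # -> q = 45
q = q - 15  # -> q = 30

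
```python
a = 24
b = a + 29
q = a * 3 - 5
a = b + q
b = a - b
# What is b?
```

Trace (tracking b):
a = 24  # -> a = 24
b = a + 29  # -> b = 53
q = a * 3 - 5  # -> q = 67
a = b + q  # -> a = 120
b = a - b  # -> b = 67

Answer: 67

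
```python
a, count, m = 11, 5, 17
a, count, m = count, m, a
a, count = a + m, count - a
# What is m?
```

Trace (tracking m):
a, count, m = (11, 5, 17)  # -> a = 11, count = 5, m = 17
a, count, m = (count, m, a)  # -> a = 5, count = 17, m = 11
a, count = (a + m, count - a)  # -> a = 16, count = 12

Answer: 11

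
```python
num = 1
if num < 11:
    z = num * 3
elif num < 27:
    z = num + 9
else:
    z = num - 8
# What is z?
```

Answer: 3

Derivation:
Trace (tracking z):
num = 1  # -> num = 1
if num < 11:  # condition is True
    z = num * 3  # -> z = 3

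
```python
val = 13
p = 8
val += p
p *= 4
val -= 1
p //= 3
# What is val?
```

Trace (tracking val):
val = 13  # -> val = 13
p = 8  # -> p = 8
val += p  # -> val = 21
p *= 4  # -> p = 32
val -= 1  # -> val = 20
p //= 3  # -> p = 10

Answer: 20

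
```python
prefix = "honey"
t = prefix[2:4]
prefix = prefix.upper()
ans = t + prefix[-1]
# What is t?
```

Answer: 'ne'

Derivation:
Trace (tracking t):
prefix = 'honey'  # -> prefix = 'honey'
t = prefix[2:4]  # -> t = 'ne'
prefix = prefix.upper()  # -> prefix = 'HONEY'
ans = t + prefix[-1]  # -> ans = 'neY'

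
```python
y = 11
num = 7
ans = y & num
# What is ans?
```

Answer: 3

Derivation:
Trace (tracking ans):
y = 11  # -> y = 11
num = 7  # -> num = 7
ans = y & num  # -> ans = 3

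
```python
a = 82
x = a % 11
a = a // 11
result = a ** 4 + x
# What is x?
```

Answer: 5

Derivation:
Trace (tracking x):
a = 82  # -> a = 82
x = a % 11  # -> x = 5
a = a // 11  # -> a = 7
result = a ** 4 + x  # -> result = 2406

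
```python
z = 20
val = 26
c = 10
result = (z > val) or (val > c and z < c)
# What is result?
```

Answer: False

Derivation:
Trace (tracking result):
z = 20  # -> z = 20
val = 26  # -> val = 26
c = 10  # -> c = 10
result = z > val or (val > c and z < c)  # -> result = False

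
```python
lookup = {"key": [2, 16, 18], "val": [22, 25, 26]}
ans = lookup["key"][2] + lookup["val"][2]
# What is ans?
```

Trace (tracking ans):
lookup = {'key': [2, 16, 18], 'val': [22, 25, 26]}  # -> lookup = {'key': [2, 16, 18], 'val': [22, 25, 26]}
ans = lookup['key'][2] + lookup['val'][2]  # -> ans = 44

Answer: 44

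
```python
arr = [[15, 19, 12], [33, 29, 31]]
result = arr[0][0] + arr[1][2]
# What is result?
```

Answer: 46

Derivation:
Trace (tracking result):
arr = [[15, 19, 12], [33, 29, 31]]  # -> arr = [[15, 19, 12], [33, 29, 31]]
result = arr[0][0] + arr[1][2]  # -> result = 46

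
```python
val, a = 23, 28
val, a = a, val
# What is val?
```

Trace (tracking val):
val, a = (23, 28)  # -> val = 23, a = 28
val, a = (a, val)  # -> val = 28, a = 23

Answer: 28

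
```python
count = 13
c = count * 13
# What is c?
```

Trace (tracking c):
count = 13  # -> count = 13
c = count * 13  # -> c = 169

Answer: 169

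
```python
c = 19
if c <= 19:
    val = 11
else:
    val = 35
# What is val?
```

Answer: 11

Derivation:
Trace (tracking val):
c = 19  # -> c = 19
if c <= 19:  # condition is True
    val = 11  # -> val = 11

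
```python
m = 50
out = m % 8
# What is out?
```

Answer: 2

Derivation:
Trace (tracking out):
m = 50  # -> m = 50
out = m % 8  # -> out = 2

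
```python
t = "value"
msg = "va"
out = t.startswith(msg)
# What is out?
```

Trace (tracking out):
t = 'value'  # -> t = 'value'
msg = 'va'  # -> msg = 'va'
out = t.startswith(msg)  # -> out = True

Answer: True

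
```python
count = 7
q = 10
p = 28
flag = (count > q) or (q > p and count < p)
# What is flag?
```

Trace (tracking flag):
count = 7  # -> count = 7
q = 10  # -> q = 10
p = 28  # -> p = 28
flag = count > q or (q > p and count < p)  # -> flag = False

Answer: False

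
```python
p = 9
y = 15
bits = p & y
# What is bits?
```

Trace (tracking bits):
p = 9  # -> p = 9
y = 15  # -> y = 15
bits = p & y  # -> bits = 9

Answer: 9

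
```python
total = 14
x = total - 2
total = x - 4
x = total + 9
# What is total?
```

Trace (tracking total):
total = 14  # -> total = 14
x = total - 2  # -> x = 12
total = x - 4  # -> total = 8
x = total + 9  # -> x = 17

Answer: 8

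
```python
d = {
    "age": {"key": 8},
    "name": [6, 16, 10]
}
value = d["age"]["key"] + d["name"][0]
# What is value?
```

Trace (tracking value):
d = {'age': {'key': 8}, 'name': [6, 16, 10]}  # -> d = {'age': {'key': 8}, 'name': [6, 16, 10]}
value = d['age']['key'] + d['name'][0]  # -> value = 14

Answer: 14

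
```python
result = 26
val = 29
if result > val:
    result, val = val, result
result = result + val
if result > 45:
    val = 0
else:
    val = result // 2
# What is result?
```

Trace (tracking result):
result = 26  # -> result = 26
val = 29  # -> val = 29
if result > val:  # condition is False
result = result + val  # -> result = 55
if result > 45:  # condition is True
    val = 0  # -> val = 0

Answer: 55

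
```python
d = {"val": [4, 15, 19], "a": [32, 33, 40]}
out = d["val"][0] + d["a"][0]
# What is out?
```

Trace (tracking out):
d = {'val': [4, 15, 19], 'a': [32, 33, 40]}  # -> d = {'val': [4, 15, 19], 'a': [32, 33, 40]}
out = d['val'][0] + d['a'][0]  # -> out = 36

Answer: 36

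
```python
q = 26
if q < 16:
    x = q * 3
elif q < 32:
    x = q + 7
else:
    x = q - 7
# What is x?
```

Answer: 33

Derivation:
Trace (tracking x):
q = 26  # -> q = 26
if q < 16:  # condition is False
elif q < 32:  # condition is True
    x = q + 7  # -> x = 33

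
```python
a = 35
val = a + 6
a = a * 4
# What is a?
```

Answer: 140

Derivation:
Trace (tracking a):
a = 35  # -> a = 35
val = a + 6  # -> val = 41
a = a * 4  # -> a = 140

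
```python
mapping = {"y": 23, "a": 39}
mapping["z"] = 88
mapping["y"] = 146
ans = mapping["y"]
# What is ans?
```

Trace (tracking ans):
mapping = {'y': 23, 'a': 39}  # -> mapping = {'y': 23, 'a': 39}
mapping['z'] = 88  # -> mapping = {'y': 23, 'a': 39, 'z': 88}
mapping['y'] = 146  # -> mapping = {'y': 146, 'a': 39, 'z': 88}
ans = mapping['y']  # -> ans = 146

Answer: 146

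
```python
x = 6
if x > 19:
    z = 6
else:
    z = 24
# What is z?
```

Trace (tracking z):
x = 6  # -> x = 6
if x > 19:  # condition is False
else:
    z = 24  # -> z = 24

Answer: 24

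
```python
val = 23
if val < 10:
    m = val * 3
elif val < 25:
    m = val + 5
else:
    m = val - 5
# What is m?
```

Answer: 28

Derivation:
Trace (tracking m):
val = 23  # -> val = 23
if val < 10:  # condition is False
elif val < 25:  # condition is True
    m = val + 5  # -> m = 28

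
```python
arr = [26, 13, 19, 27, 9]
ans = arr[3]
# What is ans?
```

Trace (tracking ans):
arr = [26, 13, 19, 27, 9]  # -> arr = [26, 13, 19, 27, 9]
ans = arr[3]  # -> ans = 27

Answer: 27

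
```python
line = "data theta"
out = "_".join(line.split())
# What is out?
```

Answer: 'data_theta'

Derivation:
Trace (tracking out):
line = 'data theta'  # -> line = 'data theta'
out = '_'.join(line.split())  # -> out = 'data_theta'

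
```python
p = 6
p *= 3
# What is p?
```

Trace (tracking p):
p = 6  # -> p = 6
p *= 3  # -> p = 18

Answer: 18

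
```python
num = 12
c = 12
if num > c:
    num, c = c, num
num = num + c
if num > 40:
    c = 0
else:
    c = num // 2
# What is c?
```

Trace (tracking c):
num = 12  # -> num = 12
c = 12  # -> c = 12
if num > c:  # condition is False
num = num + c  # -> num = 24
if num > 40:  # condition is False
else:
    c = num // 2  # -> c = 12

Answer: 12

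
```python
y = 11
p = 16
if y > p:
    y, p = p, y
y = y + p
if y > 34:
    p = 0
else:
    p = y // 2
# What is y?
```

Answer: 27

Derivation:
Trace (tracking y):
y = 11  # -> y = 11
p = 16  # -> p = 16
if y > p:  # condition is False
y = y + p  # -> y = 27
if y > 34:  # condition is False
else:
    p = y // 2  # -> p = 13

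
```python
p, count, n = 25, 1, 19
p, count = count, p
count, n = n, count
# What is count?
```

Trace (tracking count):
p, count, n = (25, 1, 19)  # -> p = 25, count = 1, n = 19
p, count = (count, p)  # -> p = 1, count = 25
count, n = (n, count)  # -> count = 19, n = 25

Answer: 19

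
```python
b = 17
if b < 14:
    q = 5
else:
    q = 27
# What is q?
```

Trace (tracking q):
b = 17  # -> b = 17
if b < 14:  # condition is False
else:
    q = 27  # -> q = 27

Answer: 27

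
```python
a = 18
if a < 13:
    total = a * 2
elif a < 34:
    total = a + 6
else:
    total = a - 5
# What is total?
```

Answer: 24

Derivation:
Trace (tracking total):
a = 18  # -> a = 18
if a < 13:  # condition is False
elif a < 34:  # condition is True
    total = a + 6  # -> total = 24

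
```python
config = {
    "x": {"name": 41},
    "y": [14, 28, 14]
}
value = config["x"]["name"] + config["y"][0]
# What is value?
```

Answer: 55

Derivation:
Trace (tracking value):
config = {'x': {'name': 41}, 'y': [14, 28, 14]}  # -> config = {'x': {'name': 41}, 'y': [14, 28, 14]}
value = config['x']['name'] + config['y'][0]  # -> value = 55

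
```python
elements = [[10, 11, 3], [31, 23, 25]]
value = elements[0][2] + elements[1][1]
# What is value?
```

Trace (tracking value):
elements = [[10, 11, 3], [31, 23, 25]]  # -> elements = [[10, 11, 3], [31, 23, 25]]
value = elements[0][2] + elements[1][1]  # -> value = 26

Answer: 26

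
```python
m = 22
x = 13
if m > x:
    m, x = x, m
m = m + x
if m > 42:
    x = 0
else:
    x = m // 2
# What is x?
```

Answer: 17

Derivation:
Trace (tracking x):
m = 22  # -> m = 22
x = 13  # -> x = 13
if m > x:  # condition is True
    m, x = (x, m)  # -> m = 13, x = 22
m = m + x  # -> m = 35
if m > 42:  # condition is False
else:
    x = m // 2  # -> x = 17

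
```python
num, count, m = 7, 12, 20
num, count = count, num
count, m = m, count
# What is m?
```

Trace (tracking m):
num, count, m = (7, 12, 20)  # -> num = 7, count = 12, m = 20
num, count = (count, num)  # -> num = 12, count = 7
count, m = (m, count)  # -> count = 20, m = 7

Answer: 7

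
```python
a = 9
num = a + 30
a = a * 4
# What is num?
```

Trace (tracking num):
a = 9  # -> a = 9
num = a + 30  # -> num = 39
a = a * 4  # -> a = 36

Answer: 39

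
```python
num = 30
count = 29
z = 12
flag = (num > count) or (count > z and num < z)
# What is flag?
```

Trace (tracking flag):
num = 30  # -> num = 30
count = 29  # -> count = 29
z = 12  # -> z = 12
flag = num > count or (count > z and num < z)  # -> flag = True

Answer: True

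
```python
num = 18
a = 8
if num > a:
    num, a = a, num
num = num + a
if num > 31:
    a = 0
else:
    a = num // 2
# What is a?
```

Answer: 13

Derivation:
Trace (tracking a):
num = 18  # -> num = 18
a = 8  # -> a = 8
if num > a:  # condition is True
    num, a = (a, num)  # -> num = 8, a = 18
num = num + a  # -> num = 26
if num > 31:  # condition is False
else:
    a = num // 2  # -> a = 13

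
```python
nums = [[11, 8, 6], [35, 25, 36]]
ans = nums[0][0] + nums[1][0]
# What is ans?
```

Answer: 46

Derivation:
Trace (tracking ans):
nums = [[11, 8, 6], [35, 25, 36]]  # -> nums = [[11, 8, 6], [35, 25, 36]]
ans = nums[0][0] + nums[1][0]  # -> ans = 46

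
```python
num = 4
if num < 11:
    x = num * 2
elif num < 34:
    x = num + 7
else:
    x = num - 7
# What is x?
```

Trace (tracking x):
num = 4  # -> num = 4
if num < 11:  # condition is True
    x = num * 2  # -> x = 8

Answer: 8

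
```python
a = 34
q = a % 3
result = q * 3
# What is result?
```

Trace (tracking result):
a = 34  # -> a = 34
q = a % 3  # -> q = 1
result = q * 3  # -> result = 3

Answer: 3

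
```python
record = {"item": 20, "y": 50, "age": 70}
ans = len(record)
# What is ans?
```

Answer: 3

Derivation:
Trace (tracking ans):
record = {'item': 20, 'y': 50, 'age': 70}  # -> record = {'item': 20, 'y': 50, 'age': 70}
ans = len(record)  # -> ans = 3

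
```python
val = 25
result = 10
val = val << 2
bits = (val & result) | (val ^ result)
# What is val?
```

Trace (tracking val):
val = 25  # -> val = 25
result = 10  # -> result = 10
val = val << 2  # -> val = 100
bits = val & result | val ^ result  # -> bits = 110

Answer: 100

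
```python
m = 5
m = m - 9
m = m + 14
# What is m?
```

Trace (tracking m):
m = 5  # -> m = 5
m = m - 9  # -> m = -4
m = m + 14  # -> m = 10

Answer: 10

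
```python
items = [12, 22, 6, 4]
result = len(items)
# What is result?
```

Trace (tracking result):
items = [12, 22, 6, 4]  # -> items = [12, 22, 6, 4]
result = len(items)  # -> result = 4

Answer: 4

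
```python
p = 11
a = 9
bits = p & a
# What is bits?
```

Answer: 9

Derivation:
Trace (tracking bits):
p = 11  # -> p = 11
a = 9  # -> a = 9
bits = p & a  # -> bits = 9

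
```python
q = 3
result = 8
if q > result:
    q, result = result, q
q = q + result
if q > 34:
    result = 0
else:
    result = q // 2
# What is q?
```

Trace (tracking q):
q = 3  # -> q = 3
result = 8  # -> result = 8
if q > result:  # condition is False
q = q + result  # -> q = 11
if q > 34:  # condition is False
else:
    result = q // 2  # -> result = 5

Answer: 11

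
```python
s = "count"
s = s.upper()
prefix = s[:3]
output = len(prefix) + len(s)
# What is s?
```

Trace (tracking s):
s = 'count'  # -> s = 'count'
s = s.upper()  # -> s = 'COUNT'
prefix = s[:3]  # -> prefix = 'COU'
output = len(prefix) + len(s)  # -> output = 8

Answer: 'COUNT'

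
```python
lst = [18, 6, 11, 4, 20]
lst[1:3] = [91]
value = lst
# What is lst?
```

Trace (tracking lst):
lst = [18, 6, 11, 4, 20]  # -> lst = [18, 6, 11, 4, 20]
lst[1:3] = [91]  # -> lst = [18, 91, 4, 20]
value = lst  # -> value = [18, 91, 4, 20]

Answer: [18, 91, 4, 20]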